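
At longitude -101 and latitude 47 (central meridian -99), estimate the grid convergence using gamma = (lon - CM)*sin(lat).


gamma = (-101 - -99) * sin(47) = -2 * 0.731354 = -1.463 degrees

-1.463 degrees


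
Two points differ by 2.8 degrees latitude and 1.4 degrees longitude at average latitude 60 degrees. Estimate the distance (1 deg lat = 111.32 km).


dlat_km = 2.8 * 111.32 = 311.696
dlon_km = 1.4 * 111.32 * cos(60) ≈ 77.924
dist = sqrt(311.696^2 + 77.924^2) ≈ 321.3 km

321.3 km


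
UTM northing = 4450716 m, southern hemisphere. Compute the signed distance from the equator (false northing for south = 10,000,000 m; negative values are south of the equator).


For southern: actual = 4450716 - 10000000 = -5549284 m

-5549284 m


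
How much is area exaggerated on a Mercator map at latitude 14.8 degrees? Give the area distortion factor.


area_distortion = 1/cos^2(14.8) = 1.07

1.07


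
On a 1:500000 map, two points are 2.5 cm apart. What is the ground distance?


ground = 2.5 cm * 500000 / 100 = 12500.0 m = 12.5 km

12.5 km


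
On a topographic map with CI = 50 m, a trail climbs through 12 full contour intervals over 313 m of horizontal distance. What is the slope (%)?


elevation change = 12 * 50 = 600 m
slope = 600 / 313 * 100 = 191.7%

191.7%


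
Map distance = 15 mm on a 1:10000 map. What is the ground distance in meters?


ground = 15 mm * 10000 / 1000 = 150.0 m

150.0 m


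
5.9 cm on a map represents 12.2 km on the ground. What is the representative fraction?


ground = 12.2 km = 1220000 cm; RF denominator = ground / map = 1220000 / 5.9 ≈ 206780; RF = 1:206780

1:206780


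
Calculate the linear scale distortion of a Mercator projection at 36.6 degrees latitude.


SF = 1 / cos(36.6) = 1 / 0.802817 = 1.246

1.246


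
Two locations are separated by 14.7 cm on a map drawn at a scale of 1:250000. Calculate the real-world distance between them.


ground = 14.7 cm * 250000 / 100 = 36750.0 m = 36.75 km

36.75 km


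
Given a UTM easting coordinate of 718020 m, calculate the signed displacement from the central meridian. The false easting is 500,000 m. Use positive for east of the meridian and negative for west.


displacement = 718020 - 500000 = 218020 m

218020 m


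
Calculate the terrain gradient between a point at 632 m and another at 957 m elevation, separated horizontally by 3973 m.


gradient = (957 - 632) / 3973 = 325 / 3973 = 0.0818

0.0818


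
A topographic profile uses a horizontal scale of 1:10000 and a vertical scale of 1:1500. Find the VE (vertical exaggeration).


VE = horizontal_scale / vertical_scale = 10000 / 1500 ≈ 6.7

6.7x


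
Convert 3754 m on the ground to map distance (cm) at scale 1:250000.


map_cm = 3754 * 100 / 250000 = 1.5016 cm ≈ 1.5 cm

1.5 cm


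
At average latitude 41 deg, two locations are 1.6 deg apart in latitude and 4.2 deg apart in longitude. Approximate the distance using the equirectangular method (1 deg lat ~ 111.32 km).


dlat_km = 1.6 * 111.32 = 178.112
dlon_km = 4.2 * 111.32 * cos(41) ≈ 352.86
dist = sqrt(178.112^2 + 352.86^2) ≈ 395.3 km

395.3 km


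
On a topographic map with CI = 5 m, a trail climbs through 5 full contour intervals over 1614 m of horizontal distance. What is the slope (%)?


elevation change = 5 * 5 = 25 m
slope = 25 / 1614 * 100 = 1.5%

1.5%


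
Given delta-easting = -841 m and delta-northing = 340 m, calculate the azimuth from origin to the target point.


az = atan2(-841, 340) = -68.0 deg
adjusted to 0-360: 292.0 degrees

292.0 degrees


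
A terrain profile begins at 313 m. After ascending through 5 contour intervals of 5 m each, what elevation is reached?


elevation = 313 + 5 * 5 = 338 m

338 m


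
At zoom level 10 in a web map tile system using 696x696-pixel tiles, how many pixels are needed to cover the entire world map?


tiles per axis = 2^10 = 1024
total tiles = 1024^2 = 1048576
pixels per axis = 1024 * 696 = 712704
total pixels = 712704^2 = 507946991616

507946991616 pixels


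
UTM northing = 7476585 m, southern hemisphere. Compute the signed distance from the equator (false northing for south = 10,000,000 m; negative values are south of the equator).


For southern: actual = 7476585 - 10000000 = -2523415 m

-2523415 m


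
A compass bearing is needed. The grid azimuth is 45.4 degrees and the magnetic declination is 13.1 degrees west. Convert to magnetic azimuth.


magnetic azimuth = grid azimuth - declination (east +ve)
mag_az = 45.4 - -13.1 = 58.5 degrees

58.5 degrees


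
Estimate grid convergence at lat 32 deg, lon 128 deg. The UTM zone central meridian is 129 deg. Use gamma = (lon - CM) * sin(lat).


gamma = (128 - 129) * sin(32) = -1 * 0.529919 = -0.53 degrees

-0.53 degrees


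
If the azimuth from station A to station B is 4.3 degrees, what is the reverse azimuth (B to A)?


back azimuth = (4.3 + 180) mod 360 = 184.3 degrees

184.3 degrees


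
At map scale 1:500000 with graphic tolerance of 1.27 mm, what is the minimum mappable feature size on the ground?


ground = 1.27 mm * 500000 / 1000 = 635.0 m

635.0 m


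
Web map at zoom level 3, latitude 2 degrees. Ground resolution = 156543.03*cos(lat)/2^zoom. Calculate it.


res = 156543.03 * cos(2) / 2^3 = 156543.03 * 0.99939083 / 8 = 19555.96 m/pixel

19555.96 m/pixel


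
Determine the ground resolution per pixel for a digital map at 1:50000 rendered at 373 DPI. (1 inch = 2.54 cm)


pixel_cm = 2.54 / 373 ≈ 0.00681 cm
ground = pixel_cm * 50000 / 100 = 2.54 * 50000 / (373 * 100) = 127000 / 37300 ≈ 3.4 m

3.4 m


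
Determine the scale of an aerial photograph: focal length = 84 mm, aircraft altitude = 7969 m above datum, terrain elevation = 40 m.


scale = f / (H - h) = 84 mm / 7929 m = 84 / 7929000 = 1:94393

1:94393


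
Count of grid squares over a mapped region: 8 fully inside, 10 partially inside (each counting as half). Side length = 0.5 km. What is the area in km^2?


effective squares = 8 + 10 * 0.5 = 13.0
area = 13.0 * 0.25 = 3.25 km^2

3.25 km^2


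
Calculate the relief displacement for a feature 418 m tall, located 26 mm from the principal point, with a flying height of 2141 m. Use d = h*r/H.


d = h * r / H = 418 * 26 / 2141 = 5.08 mm

5.08 mm


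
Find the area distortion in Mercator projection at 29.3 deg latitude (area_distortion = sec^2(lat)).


area_distortion = 1/cos^2(29.3) = 1.315

1.315


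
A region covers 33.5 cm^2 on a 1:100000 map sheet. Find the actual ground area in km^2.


ground_area = 33.5 * (100000/100)^2 = 33500000.0 m^2 = 33.5 km^2

33.5 km^2


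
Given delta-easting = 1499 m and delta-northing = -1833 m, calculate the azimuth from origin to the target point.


az = atan2(1499, -1833) = 140.7 deg
adjusted to 0-360: 140.7 degrees

140.7 degrees


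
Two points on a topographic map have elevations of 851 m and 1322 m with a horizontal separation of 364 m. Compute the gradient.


gradient = (1322 - 851) / 364 = 471 / 364 = 1.294

1.294


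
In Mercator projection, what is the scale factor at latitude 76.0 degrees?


SF = 1 / cos(76.0) = 1 / 0.241922 = 4.134

4.134


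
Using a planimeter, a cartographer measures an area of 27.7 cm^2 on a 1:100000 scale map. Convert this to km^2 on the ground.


ground_area = 27.7 * (100000/100)^2 = 27700000.0 m^2 = 27.7 km^2

27.7 km^2


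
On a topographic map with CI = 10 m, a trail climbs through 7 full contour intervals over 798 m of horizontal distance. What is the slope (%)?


elevation change = 7 * 10 = 70 m
slope = 70 / 798 * 100 = 8.8%

8.8%


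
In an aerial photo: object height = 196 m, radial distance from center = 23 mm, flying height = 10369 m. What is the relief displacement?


d = h * r / H = 196 * 23 / 10369 = 0.43 mm

0.43 mm


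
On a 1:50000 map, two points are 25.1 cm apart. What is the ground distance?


ground = 25.1 cm * 50000 / 100 = 12550.0 m = 12.55 km

12.55 km


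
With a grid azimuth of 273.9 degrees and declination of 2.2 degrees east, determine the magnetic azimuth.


magnetic azimuth = grid azimuth - declination (east +ve)
mag_az = 273.9 - 2.2 = 271.7 degrees

271.7 degrees


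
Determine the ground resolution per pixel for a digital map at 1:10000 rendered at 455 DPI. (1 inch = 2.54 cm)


pixel_cm = 2.54 / 455 ≈ 0.005582 cm
ground = pixel_cm * 10000 / 100 = 2.54 * 10000 / (455 * 100) = 25400 / 45500 ≈ 0.56 m

0.56 m


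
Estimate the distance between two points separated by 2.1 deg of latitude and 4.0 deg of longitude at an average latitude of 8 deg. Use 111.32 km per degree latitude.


dlat_km = 2.1 * 111.32 = 233.772
dlon_km = 4.0 * 111.32 * cos(8) ≈ 440.947
dist = sqrt(233.772^2 + 440.947^2) ≈ 499.1 km

499.1 km


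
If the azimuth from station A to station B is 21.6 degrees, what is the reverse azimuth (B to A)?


back azimuth = (21.6 + 180) mod 360 = 201.6 degrees

201.6 degrees


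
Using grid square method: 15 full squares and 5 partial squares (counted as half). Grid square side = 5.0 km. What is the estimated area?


effective squares = 15 + 5 * 0.5 = 17.5
area = 17.5 * 25.0 = 437.5 km^2

437.5 km^2


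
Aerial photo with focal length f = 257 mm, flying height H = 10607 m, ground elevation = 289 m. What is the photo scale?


scale = f / (H - h) = 257 mm / 10318 m = 257 / 10318000 = 1:40148

1:40148


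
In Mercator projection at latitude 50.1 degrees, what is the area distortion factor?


area_distortion = 1/cos^2(50.1) = 2.43

2.43


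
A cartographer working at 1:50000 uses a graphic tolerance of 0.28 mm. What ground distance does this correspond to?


ground = 0.28 mm * 50000 / 1000 = 14.0 m

14.0 m


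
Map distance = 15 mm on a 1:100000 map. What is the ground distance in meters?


ground = 15 mm * 100000 / 1000 = 1500.0 m

1500.0 m


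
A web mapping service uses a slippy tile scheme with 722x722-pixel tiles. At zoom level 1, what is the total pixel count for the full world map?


tiles per axis = 2^1 = 2
total tiles = 2^2 = 4
pixels per axis = 2 * 722 = 1444
total pixels = 1444^2 = 2085136

2085136 pixels


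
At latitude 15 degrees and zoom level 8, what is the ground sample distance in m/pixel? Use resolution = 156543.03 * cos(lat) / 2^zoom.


res = 156543.03 * cos(15) / 2^8 = 156543.03 * 0.96592583 / 256 = 590.66 m/pixel

590.66 m/pixel


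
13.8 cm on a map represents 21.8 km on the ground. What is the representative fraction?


ground = 21.8 km = 2180000 cm; RF denominator = ground / map = 2180000 / 13.8 ≈ 157971; RF = 1:157971

1:157971


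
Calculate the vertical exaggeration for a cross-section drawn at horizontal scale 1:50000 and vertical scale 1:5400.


VE = horizontal_scale / vertical_scale = 50000 / 5400 ≈ 9.3

9.3x


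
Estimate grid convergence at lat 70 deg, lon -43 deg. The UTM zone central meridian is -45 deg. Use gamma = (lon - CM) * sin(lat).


gamma = (-43 - -45) * sin(70) = 2 * 0.939693 = 1.879 degrees

1.879 degrees


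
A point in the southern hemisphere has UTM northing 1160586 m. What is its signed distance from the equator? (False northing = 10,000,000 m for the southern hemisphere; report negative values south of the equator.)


For southern: actual = 1160586 - 10000000 = -8839414 m

-8839414 m


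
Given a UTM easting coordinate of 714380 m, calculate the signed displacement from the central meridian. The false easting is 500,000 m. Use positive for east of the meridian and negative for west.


displacement = 714380 - 500000 = 214380 m

214380 m


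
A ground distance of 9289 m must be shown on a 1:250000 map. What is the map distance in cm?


map_cm = 9289 * 100 / 250000 = 3.7156 cm ≈ 3.72 cm

3.72 cm


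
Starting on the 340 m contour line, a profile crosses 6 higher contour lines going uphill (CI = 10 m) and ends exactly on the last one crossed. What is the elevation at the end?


elevation = 340 + 6 * 10 = 400 m

400 m


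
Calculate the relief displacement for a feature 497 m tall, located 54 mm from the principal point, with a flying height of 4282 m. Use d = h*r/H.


d = h * r / H = 497 * 54 / 4282 = 6.27 mm

6.27 mm


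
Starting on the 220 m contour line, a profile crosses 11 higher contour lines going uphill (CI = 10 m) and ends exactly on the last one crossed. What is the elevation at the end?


elevation = 220 + 11 * 10 = 330 m

330 m


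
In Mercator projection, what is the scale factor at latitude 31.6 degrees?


SF = 1 / cos(31.6) = 1 / 0.851727 = 1.174

1.174


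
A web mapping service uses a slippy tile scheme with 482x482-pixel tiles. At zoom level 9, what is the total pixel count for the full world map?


tiles per axis = 2^9 = 512
total tiles = 512^2 = 262144
pixels per axis = 512 * 482 = 246784
total pixels = 246784^2 = 60902342656

60902342656 pixels


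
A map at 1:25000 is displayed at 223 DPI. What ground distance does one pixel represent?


pixel_cm = 2.54 / 223 ≈ 0.01139 cm
ground = pixel_cm * 25000 / 100 = 2.54 * 25000 / (223 * 100) = 63500 / 22300 ≈ 2.85 m

2.85 m


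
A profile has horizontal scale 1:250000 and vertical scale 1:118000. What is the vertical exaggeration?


VE = horizontal_scale / vertical_scale = 250000 / 118000 ≈ 2.1

2.1x


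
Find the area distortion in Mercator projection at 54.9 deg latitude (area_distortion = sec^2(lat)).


area_distortion = 1/cos^2(54.9) = 3.025

3.025


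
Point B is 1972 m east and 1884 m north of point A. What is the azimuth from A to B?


az = atan2(1972, 1884) = 46.3 deg
adjusted to 0-360: 46.3 degrees

46.3 degrees


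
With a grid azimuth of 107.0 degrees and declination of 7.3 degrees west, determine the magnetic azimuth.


magnetic azimuth = grid azimuth - declination (east +ve)
mag_az = 107.0 - -7.3 = 114.3 degrees

114.3 degrees


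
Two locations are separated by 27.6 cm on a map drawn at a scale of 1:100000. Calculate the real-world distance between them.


ground = 27.6 cm * 100000 / 100 = 27600.0 m = 27.6 km

27.6 km


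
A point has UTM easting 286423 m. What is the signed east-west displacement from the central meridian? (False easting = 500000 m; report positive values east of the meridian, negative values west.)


displacement = 286423 - 500000 = -213577 m

-213577 m


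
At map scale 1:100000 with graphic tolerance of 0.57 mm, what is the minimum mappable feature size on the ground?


ground = 0.57 mm * 100000 / 1000 = 57.0 m

57.0 m


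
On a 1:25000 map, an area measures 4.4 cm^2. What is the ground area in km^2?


ground_area = 4.4 * (25000/100)^2 = 275000.0 m^2 = 0.275 km^2

0.275 km^2


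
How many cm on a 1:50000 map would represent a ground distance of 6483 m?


map_cm = 6483 * 100 / 50000 = 12.966 cm ≈ 12.97 cm

12.97 cm


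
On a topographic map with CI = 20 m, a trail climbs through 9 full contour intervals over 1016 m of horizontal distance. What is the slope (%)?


elevation change = 9 * 20 = 180 m
slope = 180 / 1016 * 100 = 17.7%

17.7%


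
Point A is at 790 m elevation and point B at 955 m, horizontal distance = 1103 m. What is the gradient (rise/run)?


gradient = (955 - 790) / 1103 = 165 / 1103 = 0.1496

0.1496


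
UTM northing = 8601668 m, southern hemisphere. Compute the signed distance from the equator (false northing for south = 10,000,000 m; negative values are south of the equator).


For southern: actual = 8601668 - 10000000 = -1398332 m

-1398332 m


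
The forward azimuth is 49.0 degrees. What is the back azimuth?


back azimuth = (49.0 + 180) mod 360 = 229.0 degrees

229.0 degrees


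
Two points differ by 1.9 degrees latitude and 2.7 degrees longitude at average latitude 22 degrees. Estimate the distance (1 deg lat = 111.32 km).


dlat_km = 1.9 * 111.32 = 211.508
dlon_km = 2.7 * 111.32 * cos(22) ≈ 278.678
dist = sqrt(211.508^2 + 278.678^2) ≈ 349.9 km

349.9 km


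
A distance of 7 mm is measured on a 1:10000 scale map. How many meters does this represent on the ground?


ground = 7 mm * 10000 / 1000 = 70.0 m

70.0 m


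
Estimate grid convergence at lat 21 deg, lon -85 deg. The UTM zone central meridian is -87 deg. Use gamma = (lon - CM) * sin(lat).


gamma = (-85 - -87) * sin(21) = 2 * 0.358368 = 0.717 degrees

0.717 degrees


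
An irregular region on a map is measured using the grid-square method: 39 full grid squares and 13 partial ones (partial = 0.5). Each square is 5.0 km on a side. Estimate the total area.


effective squares = 39 + 13 * 0.5 = 45.5
area = 45.5 * 25.0 = 1137.5 km^2

1137.5 km^2


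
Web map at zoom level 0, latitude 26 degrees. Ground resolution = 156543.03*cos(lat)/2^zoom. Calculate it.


res = 156543.03 * cos(26) / 2^0 = 156543.03 * 0.89879405 / 1 = 140699.94 m/pixel

140699.94 m/pixel


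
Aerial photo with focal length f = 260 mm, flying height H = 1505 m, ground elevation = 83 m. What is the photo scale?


scale = f / (H - h) = 260 mm / 1422 m = 260 / 1422000 = 1:5469

1:5469


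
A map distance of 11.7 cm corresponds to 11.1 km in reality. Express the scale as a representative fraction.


ground = 11.1 km = 1110000 cm; RF denominator = ground / map = 1110000 / 11.7 ≈ 94872; RF = 1:94872

1:94872


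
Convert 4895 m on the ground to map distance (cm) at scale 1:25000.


map_cm = 4895 * 100 / 25000 = 19.58 cm

19.58 cm


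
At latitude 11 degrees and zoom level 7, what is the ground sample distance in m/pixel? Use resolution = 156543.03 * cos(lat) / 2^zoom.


res = 156543.03 * cos(11) / 2^7 = 156543.03 * 0.98162718 / 128 = 1200.52 m/pixel

1200.52 m/pixel


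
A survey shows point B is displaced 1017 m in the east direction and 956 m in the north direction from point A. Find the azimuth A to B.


az = atan2(1017, 956) = 46.8 deg
adjusted to 0-360: 46.8 degrees

46.8 degrees


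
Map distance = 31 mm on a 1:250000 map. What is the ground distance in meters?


ground = 31 mm * 250000 / 1000 = 7750.0 m

7750.0 m


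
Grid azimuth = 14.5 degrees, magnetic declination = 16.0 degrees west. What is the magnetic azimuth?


magnetic azimuth = grid azimuth - declination (east +ve)
mag_az = 14.5 - -16.0 = 30.5 degrees

30.5 degrees


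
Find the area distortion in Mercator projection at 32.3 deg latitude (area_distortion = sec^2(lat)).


area_distortion = 1/cos^2(32.3) = 1.4

1.4


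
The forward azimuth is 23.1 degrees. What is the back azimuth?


back azimuth = (23.1 + 180) mod 360 = 203.1 degrees

203.1 degrees


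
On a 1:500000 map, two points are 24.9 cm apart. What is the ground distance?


ground = 24.9 cm * 500000 / 100 = 124500.0 m = 124.5 km

124.5 km


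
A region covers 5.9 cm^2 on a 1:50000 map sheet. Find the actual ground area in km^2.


ground_area = 5.9 * (50000/100)^2 = 1475000.0 m^2 = 1.475 km^2

1.475 km^2


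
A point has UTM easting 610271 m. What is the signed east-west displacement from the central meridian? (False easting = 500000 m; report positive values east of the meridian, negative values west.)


displacement = 610271 - 500000 = 110271 m

110271 m


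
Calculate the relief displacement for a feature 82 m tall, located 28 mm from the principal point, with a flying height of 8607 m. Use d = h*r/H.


d = h * r / H = 82 * 28 / 8607 = 0.27 mm

0.27 mm


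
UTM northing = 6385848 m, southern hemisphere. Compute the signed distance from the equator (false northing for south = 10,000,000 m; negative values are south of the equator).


For southern: actual = 6385848 - 10000000 = -3614152 m

-3614152 m


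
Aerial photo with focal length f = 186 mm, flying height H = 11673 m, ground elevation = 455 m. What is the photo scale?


scale = f / (H - h) = 186 mm / 11218 m = 186 / 11218000 = 1:60312

1:60312


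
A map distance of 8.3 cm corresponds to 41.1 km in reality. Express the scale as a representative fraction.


ground = 41.1 km = 4110000 cm; RF denominator = ground / map = 4110000 / 8.3 ≈ 495181; RF = 1:495181

1:495181


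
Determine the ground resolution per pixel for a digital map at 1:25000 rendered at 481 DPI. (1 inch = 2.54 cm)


pixel_cm = 2.54 / 481 ≈ 0.005281 cm
ground = pixel_cm * 25000 / 100 = 2.54 * 25000 / (481 * 100) = 63500 / 48100 ≈ 1.32 m

1.32 m


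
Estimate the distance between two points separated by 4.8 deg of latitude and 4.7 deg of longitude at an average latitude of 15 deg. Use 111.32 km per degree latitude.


dlat_km = 4.8 * 111.32 = 534.336
dlon_km = 4.7 * 111.32 * cos(15) ≈ 505.376
dist = sqrt(534.336^2 + 505.376^2) ≈ 735.5 km

735.5 km


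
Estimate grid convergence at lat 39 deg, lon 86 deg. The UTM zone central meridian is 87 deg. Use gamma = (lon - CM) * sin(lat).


gamma = (86 - 87) * sin(39) = -1 * 0.62932 = -0.629 degrees

-0.629 degrees


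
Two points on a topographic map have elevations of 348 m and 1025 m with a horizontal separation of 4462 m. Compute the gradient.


gradient = (1025 - 348) / 4462 = 677 / 4462 = 0.1517

0.1517


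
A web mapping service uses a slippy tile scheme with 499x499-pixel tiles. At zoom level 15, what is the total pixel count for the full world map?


tiles per axis = 2^15 = 32768
total tiles = 32768^2 = 1073741824
pixels per axis = 32768 * 499 = 16351232
total pixels = 16351232^2 = 267362787917824

267362787917824 pixels


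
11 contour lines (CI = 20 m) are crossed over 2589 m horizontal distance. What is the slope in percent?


elevation change = 11 * 20 = 220 m
slope = 220 / 2589 * 100 = 8.5%

8.5%


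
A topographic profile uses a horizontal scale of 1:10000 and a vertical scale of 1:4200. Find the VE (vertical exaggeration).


VE = horizontal_scale / vertical_scale = 10000 / 4200 ≈ 2.4

2.4x


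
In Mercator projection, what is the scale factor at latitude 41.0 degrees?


SF = 1 / cos(41.0) = 1 / 0.75471 = 1.325

1.325


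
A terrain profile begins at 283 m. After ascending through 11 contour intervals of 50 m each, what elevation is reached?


elevation = 283 + 11 * 50 = 833 m

833 m


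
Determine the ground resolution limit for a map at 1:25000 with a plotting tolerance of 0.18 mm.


ground = 0.18 mm * 25000 / 1000 = 4.5 m

4.5 m


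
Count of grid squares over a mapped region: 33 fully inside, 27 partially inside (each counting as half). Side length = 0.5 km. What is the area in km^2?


effective squares = 33 + 27 * 0.5 = 46.5
area = 46.5 * 0.25 = 11.625 km^2

11.625 km^2


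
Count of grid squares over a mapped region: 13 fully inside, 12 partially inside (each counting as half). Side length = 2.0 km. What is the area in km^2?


effective squares = 13 + 12 * 0.5 = 19.0
area = 19.0 * 4.0 = 76.0 km^2

76.0 km^2


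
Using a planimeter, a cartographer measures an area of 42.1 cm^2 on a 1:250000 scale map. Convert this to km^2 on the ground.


ground_area = 42.1 * (250000/100)^2 = 263125000.0 m^2 = 263.125 km^2

263.125 km^2


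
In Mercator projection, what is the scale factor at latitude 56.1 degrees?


SF = 1 / cos(56.1) = 1 / 0.557745 = 1.793

1.793


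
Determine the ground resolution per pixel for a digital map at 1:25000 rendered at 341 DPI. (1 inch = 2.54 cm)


pixel_cm = 2.54 / 341 ≈ 0.007449 cm
ground = pixel_cm * 25000 / 100 = 2.54 * 25000 / (341 * 100) = 63500 / 34100 ≈ 1.86 m

1.86 m


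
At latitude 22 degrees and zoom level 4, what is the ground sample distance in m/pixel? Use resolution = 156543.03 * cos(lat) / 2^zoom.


res = 156543.03 * cos(22) / 2^4 = 156543.03 * 0.92718385 / 16 = 9071.51 m/pixel

9071.51 m/pixel


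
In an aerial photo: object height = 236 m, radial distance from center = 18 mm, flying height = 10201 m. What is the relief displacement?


d = h * r / H = 236 * 18 / 10201 = 0.42 mm

0.42 mm


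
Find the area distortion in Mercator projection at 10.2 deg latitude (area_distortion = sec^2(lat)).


area_distortion = 1/cos^2(10.2) = 1.032

1.032


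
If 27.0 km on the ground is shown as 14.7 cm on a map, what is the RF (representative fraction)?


ground = 27.0 km = 2700000 cm; RF denominator = ground / map = 2700000 / 14.7 ≈ 183673; RF = 1:183673

1:183673


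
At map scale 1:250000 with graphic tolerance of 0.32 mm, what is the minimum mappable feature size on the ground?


ground = 0.32 mm * 250000 / 1000 = 80.0 m

80.0 m


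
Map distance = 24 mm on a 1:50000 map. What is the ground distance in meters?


ground = 24 mm * 50000 / 1000 = 1200.0 m

1200.0 m


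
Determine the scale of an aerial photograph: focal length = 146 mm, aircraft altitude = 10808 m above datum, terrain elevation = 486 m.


scale = f / (H - h) = 146 mm / 10322 m = 146 / 10322000 = 1:70699

1:70699


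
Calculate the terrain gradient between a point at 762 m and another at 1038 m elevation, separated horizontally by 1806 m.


gradient = (1038 - 762) / 1806 = 276 / 1806 = 0.1528

0.1528


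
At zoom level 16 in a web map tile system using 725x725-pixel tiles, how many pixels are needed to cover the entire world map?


tiles per axis = 2^16 = 65536
total tiles = 65536^2 = 4294967296
pixels per axis = 65536 * 725 = 47513600
total pixels = 47513600^2 = 2257542184960000

2257542184960000 pixels


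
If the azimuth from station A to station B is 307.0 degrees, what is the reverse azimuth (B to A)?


back azimuth = (307.0 + 180) mod 360 = 127.0 degrees

127.0 degrees


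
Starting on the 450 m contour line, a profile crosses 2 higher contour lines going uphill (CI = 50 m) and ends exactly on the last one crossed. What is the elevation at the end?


elevation = 450 + 2 * 50 = 550 m

550 m


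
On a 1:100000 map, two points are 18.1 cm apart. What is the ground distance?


ground = 18.1 cm * 100000 / 100 = 18100.0 m = 18.1 km

18.1 km


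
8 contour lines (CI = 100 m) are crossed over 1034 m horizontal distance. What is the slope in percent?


elevation change = 8 * 100 = 800 m
slope = 800 / 1034 * 100 = 77.4%

77.4%


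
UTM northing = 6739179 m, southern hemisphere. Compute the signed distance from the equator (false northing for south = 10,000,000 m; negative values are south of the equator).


For southern: actual = 6739179 - 10000000 = -3260821 m

-3260821 m


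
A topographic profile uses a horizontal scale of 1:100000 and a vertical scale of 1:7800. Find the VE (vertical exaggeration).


VE = horizontal_scale / vertical_scale = 100000 / 7800 ≈ 12.8

12.8x


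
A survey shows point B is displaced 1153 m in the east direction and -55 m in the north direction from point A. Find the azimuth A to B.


az = atan2(1153, -55) = 92.7 deg
adjusted to 0-360: 92.7 degrees

92.7 degrees


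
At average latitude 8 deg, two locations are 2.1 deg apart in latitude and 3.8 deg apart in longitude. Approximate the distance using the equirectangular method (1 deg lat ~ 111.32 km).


dlat_km = 2.1 * 111.32 = 233.772
dlon_km = 3.8 * 111.32 * cos(8) ≈ 418.899
dist = sqrt(233.772^2 + 418.899^2) ≈ 479.7 km

479.7 km


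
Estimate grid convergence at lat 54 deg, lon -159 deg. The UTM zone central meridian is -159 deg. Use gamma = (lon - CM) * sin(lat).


gamma = (-159 - -159) * sin(54) = 0 * 0.809017 = 0.0 degrees

0.0 degrees


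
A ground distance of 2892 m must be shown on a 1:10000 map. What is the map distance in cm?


map_cm = 2892 * 100 / 10000 = 28.92 cm

28.92 cm


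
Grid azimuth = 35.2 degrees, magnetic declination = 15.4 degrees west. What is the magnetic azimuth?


magnetic azimuth = grid azimuth - declination (east +ve)
mag_az = 35.2 - -15.4 = 50.6 degrees

50.6 degrees


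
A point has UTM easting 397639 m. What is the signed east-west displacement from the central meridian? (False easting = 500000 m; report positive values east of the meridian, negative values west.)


displacement = 397639 - 500000 = -102361 m

-102361 m


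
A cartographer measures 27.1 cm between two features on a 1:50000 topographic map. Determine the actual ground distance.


ground = 27.1 cm * 50000 / 100 = 13550.0 m = 13.55 km

13.55 km


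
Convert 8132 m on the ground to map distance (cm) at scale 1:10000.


map_cm = 8132 * 100 / 10000 = 81.32 cm

81.32 cm


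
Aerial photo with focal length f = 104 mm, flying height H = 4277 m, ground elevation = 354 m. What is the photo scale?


scale = f / (H - h) = 104 mm / 3923 m = 104 / 3923000 = 1:37721

1:37721


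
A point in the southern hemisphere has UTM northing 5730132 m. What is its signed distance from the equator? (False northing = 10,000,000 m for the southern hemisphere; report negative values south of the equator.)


For southern: actual = 5730132 - 10000000 = -4269868 m

-4269868 m


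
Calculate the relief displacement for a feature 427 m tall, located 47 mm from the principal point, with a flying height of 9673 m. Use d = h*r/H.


d = h * r / H = 427 * 47 / 9673 = 2.07 mm

2.07 mm


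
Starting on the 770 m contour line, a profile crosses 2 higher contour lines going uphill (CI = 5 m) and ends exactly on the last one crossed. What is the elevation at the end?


elevation = 770 + 2 * 5 = 780 m

780 m


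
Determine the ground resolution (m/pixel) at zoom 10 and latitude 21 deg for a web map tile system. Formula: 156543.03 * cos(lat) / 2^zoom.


res = 156543.03 * cos(21) / 2^10 = 156543.03 * 0.93358043 / 1024 = 142.72 m/pixel

142.72 m/pixel


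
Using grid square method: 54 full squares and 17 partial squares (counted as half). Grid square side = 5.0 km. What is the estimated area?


effective squares = 54 + 17 * 0.5 = 62.5
area = 62.5 * 25.0 = 1562.5 km^2

1562.5 km^2


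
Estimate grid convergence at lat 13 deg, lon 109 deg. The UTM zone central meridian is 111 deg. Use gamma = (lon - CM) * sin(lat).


gamma = (109 - 111) * sin(13) = -2 * 0.224951 = -0.45 degrees

-0.45 degrees


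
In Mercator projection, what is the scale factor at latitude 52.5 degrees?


SF = 1 / cos(52.5) = 1 / 0.608761 = 1.643

1.643


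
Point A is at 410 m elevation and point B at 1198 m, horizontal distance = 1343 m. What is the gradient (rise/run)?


gradient = (1198 - 410) / 1343 = 788 / 1343 = 0.5867

0.5867


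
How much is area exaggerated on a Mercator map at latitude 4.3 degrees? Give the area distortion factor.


area_distortion = 1/cos^2(4.3) = 1.006

1.006


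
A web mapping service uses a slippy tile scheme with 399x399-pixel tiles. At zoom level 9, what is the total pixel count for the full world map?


tiles per axis = 2^9 = 512
total tiles = 512^2 = 262144
pixels per axis = 512 * 399 = 204288
total pixels = 204288^2 = 41733586944

41733586944 pixels


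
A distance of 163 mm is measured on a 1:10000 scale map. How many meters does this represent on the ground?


ground = 163 mm * 10000 / 1000 = 1630.0 m

1630.0 m


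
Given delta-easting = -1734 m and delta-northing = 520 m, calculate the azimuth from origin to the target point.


az = atan2(-1734, 520) = -73.3 deg
adjusted to 0-360: 286.7 degrees

286.7 degrees


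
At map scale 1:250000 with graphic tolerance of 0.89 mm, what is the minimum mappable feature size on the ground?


ground = 0.89 mm * 250000 / 1000 = 222.5 m

222.5 m


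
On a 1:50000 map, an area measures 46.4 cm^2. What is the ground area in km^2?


ground_area = 46.4 * (50000/100)^2 = 11600000.0 m^2 = 11.6 km^2

11.6 km^2


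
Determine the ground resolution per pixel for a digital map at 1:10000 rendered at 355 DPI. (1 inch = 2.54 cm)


pixel_cm = 2.54 / 355 ≈ 0.007155 cm
ground = pixel_cm * 10000 / 100 = 2.54 * 10000 / (355 * 100) = 25400 / 35500 ≈ 0.72 m

0.72 m


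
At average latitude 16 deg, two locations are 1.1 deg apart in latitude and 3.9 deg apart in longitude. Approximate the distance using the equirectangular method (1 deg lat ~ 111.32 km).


dlat_km = 1.1 * 111.32 = 122.452
dlon_km = 3.9 * 111.32 * cos(16) ≈ 417.33
dist = sqrt(122.452^2 + 417.33^2) ≈ 434.9 km

434.9 km


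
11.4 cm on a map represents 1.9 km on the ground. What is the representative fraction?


ground = 1.9 km = 190000 cm; RF denominator = ground / map = 190000 / 11.4 ≈ 16667; RF = 1:16667

1:16667


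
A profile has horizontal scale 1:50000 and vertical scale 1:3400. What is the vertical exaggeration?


VE = horizontal_scale / vertical_scale = 50000 / 3400 ≈ 14.7

14.7x


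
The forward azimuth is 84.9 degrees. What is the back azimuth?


back azimuth = (84.9 + 180) mod 360 = 264.9 degrees

264.9 degrees


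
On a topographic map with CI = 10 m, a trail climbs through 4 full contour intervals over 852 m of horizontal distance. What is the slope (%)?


elevation change = 4 * 10 = 40 m
slope = 40 / 852 * 100 = 4.7%

4.7%


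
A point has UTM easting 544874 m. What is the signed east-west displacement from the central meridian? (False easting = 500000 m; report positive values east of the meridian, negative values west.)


displacement = 544874 - 500000 = 44874 m

44874 m


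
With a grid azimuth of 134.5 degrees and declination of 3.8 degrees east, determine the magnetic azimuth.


magnetic azimuth = grid azimuth - declination (east +ve)
mag_az = 134.5 - 3.8 = 130.7 degrees

130.7 degrees


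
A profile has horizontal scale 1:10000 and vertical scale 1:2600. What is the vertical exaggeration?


VE = horizontal_scale / vertical_scale = 10000 / 2600 ≈ 3.8

3.8x


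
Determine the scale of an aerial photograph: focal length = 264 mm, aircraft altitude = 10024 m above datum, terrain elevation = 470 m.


scale = f / (H - h) = 264 mm / 9554 m = 264 / 9554000 = 1:36189

1:36189


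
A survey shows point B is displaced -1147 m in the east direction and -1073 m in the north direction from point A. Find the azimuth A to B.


az = atan2(-1147, -1073) = -133.1 deg
adjusted to 0-360: 226.9 degrees

226.9 degrees


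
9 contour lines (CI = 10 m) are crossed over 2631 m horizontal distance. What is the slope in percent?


elevation change = 9 * 10 = 90 m
slope = 90 / 2631 * 100 = 3.4%

3.4%


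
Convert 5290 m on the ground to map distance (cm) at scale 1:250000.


map_cm = 5290 * 100 / 250000 = 2.116 cm ≈ 2.12 cm

2.12 cm


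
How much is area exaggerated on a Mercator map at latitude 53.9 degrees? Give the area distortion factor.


area_distortion = 1/cos^2(53.9) = 2.881

2.881


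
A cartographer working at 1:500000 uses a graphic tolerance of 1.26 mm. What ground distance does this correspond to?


ground = 1.26 mm * 500000 / 1000 = 630.0 m

630.0 m


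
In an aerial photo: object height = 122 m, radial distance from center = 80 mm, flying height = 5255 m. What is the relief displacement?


d = h * r / H = 122 * 80 / 5255 = 1.86 mm

1.86 mm


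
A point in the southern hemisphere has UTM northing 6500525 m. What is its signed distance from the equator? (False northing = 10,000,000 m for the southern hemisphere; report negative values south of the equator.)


For southern: actual = 6500525 - 10000000 = -3499475 m

-3499475 m


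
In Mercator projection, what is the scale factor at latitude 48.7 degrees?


SF = 1 / cos(48.7) = 1 / 0.660002 = 1.515

1.515


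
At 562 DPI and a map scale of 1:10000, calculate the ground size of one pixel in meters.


pixel_cm = 2.54 / 562 ≈ 0.00452 cm
ground = pixel_cm * 10000 / 100 = 2.54 * 10000 / (562 * 100) = 25400 / 56200 ≈ 0.45 m

0.45 m


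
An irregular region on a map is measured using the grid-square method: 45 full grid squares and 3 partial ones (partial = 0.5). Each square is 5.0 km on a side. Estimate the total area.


effective squares = 45 + 3 * 0.5 = 46.5
area = 46.5 * 25.0 = 1162.5 km^2

1162.5 km^2


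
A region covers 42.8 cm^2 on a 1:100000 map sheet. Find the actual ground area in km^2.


ground_area = 42.8 * (100000/100)^2 = 42800000.0 m^2 = 42.8 km^2

42.8 km^2


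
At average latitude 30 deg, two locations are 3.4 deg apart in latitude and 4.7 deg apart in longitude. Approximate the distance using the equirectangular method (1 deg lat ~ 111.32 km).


dlat_km = 3.4 * 111.32 = 378.488
dlon_km = 4.7 * 111.32 * cos(30) ≈ 453.108
dist = sqrt(378.488^2 + 453.108^2) ≈ 590.4 km

590.4 km


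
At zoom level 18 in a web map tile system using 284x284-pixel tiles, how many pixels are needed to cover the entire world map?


tiles per axis = 2^18 = 262144
total tiles = 262144^2 = 68719476736
pixels per axis = 262144 * 284 = 74448896
total pixels = 74448896^2 = 5542638115618816

5542638115618816 pixels


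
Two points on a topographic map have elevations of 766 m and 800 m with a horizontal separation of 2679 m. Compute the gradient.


gradient = (800 - 766) / 2679 = 34 / 2679 = 0.0127

0.0127


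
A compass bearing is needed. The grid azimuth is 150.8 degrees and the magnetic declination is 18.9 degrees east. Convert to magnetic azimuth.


magnetic azimuth = grid azimuth - declination (east +ve)
mag_az = 150.8 - 18.9 = 131.9 degrees

131.9 degrees


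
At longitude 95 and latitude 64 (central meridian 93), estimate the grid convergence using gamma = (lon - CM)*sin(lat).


gamma = (95 - 93) * sin(64) = 2 * 0.898794 = 1.798 degrees

1.798 degrees


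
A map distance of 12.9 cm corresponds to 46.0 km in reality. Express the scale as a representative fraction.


ground = 46.0 km = 4600000 cm; RF denominator = ground / map = 4600000 / 12.9 ≈ 356589; RF = 1:356589

1:356589


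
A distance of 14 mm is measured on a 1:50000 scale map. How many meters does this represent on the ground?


ground = 14 mm * 50000 / 1000 = 700.0 m

700.0 m


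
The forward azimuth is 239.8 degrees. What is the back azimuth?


back azimuth = (239.8 + 180) mod 360 = 59.8 degrees

59.8 degrees


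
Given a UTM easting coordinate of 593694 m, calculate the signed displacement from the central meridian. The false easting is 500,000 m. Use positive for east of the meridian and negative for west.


displacement = 593694 - 500000 = 93694 m

93694 m


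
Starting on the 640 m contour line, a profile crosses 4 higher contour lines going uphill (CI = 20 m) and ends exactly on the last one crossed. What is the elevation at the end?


elevation = 640 + 4 * 20 = 720 m

720 m


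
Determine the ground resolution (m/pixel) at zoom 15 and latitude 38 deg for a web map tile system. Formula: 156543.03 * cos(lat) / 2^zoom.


res = 156543.03 * cos(38) / 2^15 = 156543.03 * 0.78801075 / 32768 = 3.76 m/pixel

3.76 m/pixel


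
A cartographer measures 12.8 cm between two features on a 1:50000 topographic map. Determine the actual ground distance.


ground = 12.8 cm * 50000 / 100 = 6400.0 m = 6.4 km

6.4 km


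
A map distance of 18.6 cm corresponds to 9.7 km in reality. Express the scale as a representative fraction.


ground = 9.7 km = 970000 cm; RF denominator = ground / map = 970000 / 18.6 ≈ 52151; RF = 1:52151

1:52151


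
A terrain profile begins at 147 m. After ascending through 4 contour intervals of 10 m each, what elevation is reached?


elevation = 147 + 4 * 10 = 187 m

187 m


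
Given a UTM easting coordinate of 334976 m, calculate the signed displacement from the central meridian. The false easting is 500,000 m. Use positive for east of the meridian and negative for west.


displacement = 334976 - 500000 = -165024 m

-165024 m


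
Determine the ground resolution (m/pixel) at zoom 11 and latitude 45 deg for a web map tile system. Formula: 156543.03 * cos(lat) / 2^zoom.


res = 156543.03 * cos(45) / 2^11 = 156543.03 * 0.70710678 / 2048 = 54.05 m/pixel

54.05 m/pixel


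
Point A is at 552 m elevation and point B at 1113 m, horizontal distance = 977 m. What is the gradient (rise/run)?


gradient = (1113 - 552) / 977 = 561 / 977 = 0.5742

0.5742
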